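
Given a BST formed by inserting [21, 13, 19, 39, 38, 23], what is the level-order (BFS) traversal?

Tree insertion order: [21, 13, 19, 39, 38, 23]
Tree (level-order array): [21, 13, 39, None, 19, 38, None, None, None, 23]
BFS from the root, enqueuing left then right child of each popped node:
  queue [21] -> pop 21, enqueue [13, 39], visited so far: [21]
  queue [13, 39] -> pop 13, enqueue [19], visited so far: [21, 13]
  queue [39, 19] -> pop 39, enqueue [38], visited so far: [21, 13, 39]
  queue [19, 38] -> pop 19, enqueue [none], visited so far: [21, 13, 39, 19]
  queue [38] -> pop 38, enqueue [23], visited so far: [21, 13, 39, 19, 38]
  queue [23] -> pop 23, enqueue [none], visited so far: [21, 13, 39, 19, 38, 23]
Result: [21, 13, 39, 19, 38, 23]


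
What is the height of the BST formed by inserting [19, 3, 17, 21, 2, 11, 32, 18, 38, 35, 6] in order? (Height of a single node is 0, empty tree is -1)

Insertion order: [19, 3, 17, 21, 2, 11, 32, 18, 38, 35, 6]
Tree (level-order array): [19, 3, 21, 2, 17, None, 32, None, None, 11, 18, None, 38, 6, None, None, None, 35]
Compute height bottom-up (empty subtree = -1):
  height(2) = 1 + max(-1, -1) = 0
  height(6) = 1 + max(-1, -1) = 0
  height(11) = 1 + max(0, -1) = 1
  height(18) = 1 + max(-1, -1) = 0
  height(17) = 1 + max(1, 0) = 2
  height(3) = 1 + max(0, 2) = 3
  height(35) = 1 + max(-1, -1) = 0
  height(38) = 1 + max(0, -1) = 1
  height(32) = 1 + max(-1, 1) = 2
  height(21) = 1 + max(-1, 2) = 3
  height(19) = 1 + max(3, 3) = 4
Height = 4


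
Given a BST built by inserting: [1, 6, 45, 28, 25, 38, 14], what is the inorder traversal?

Tree insertion order: [1, 6, 45, 28, 25, 38, 14]
Tree (level-order array): [1, None, 6, None, 45, 28, None, 25, 38, 14]
Inorder traversal: [1, 6, 14, 25, 28, 38, 45]


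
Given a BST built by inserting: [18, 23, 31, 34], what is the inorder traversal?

Tree insertion order: [18, 23, 31, 34]
Tree (level-order array): [18, None, 23, None, 31, None, 34]
Inorder traversal: [18, 23, 31, 34]


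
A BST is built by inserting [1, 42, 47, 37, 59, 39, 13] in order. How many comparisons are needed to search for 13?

Search path for 13: 1 -> 42 -> 37 -> 13
Found: True
Comparisons: 4


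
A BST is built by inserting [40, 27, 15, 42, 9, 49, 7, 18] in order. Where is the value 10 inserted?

Starting tree (level order): [40, 27, 42, 15, None, None, 49, 9, 18, None, None, 7]
Insertion path: 40 -> 27 -> 15 -> 9
Result: insert 10 as right child of 9
Final tree (level order): [40, 27, 42, 15, None, None, 49, 9, 18, None, None, 7, 10]


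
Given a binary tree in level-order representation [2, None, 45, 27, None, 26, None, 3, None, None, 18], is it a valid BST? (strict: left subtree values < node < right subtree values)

Level-order array: [2, None, 45, 27, None, 26, None, 3, None, None, 18]
Validate using subtree bounds (lo, hi): at each node, require lo < value < hi,
then recurse left with hi=value and right with lo=value.
Preorder trace (stopping at first violation):
  at node 2 with bounds (-inf, +inf): OK
  at node 45 with bounds (2, +inf): OK
  at node 27 with bounds (2, 45): OK
  at node 26 with bounds (2, 27): OK
  at node 3 with bounds (2, 26): OK
  at node 18 with bounds (3, 26): OK
No violation found at any node.
Result: Valid BST


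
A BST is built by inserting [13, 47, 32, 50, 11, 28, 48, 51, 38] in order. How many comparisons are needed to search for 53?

Search path for 53: 13 -> 47 -> 50 -> 51
Found: False
Comparisons: 4


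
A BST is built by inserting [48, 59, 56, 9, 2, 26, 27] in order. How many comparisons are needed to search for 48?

Search path for 48: 48
Found: True
Comparisons: 1


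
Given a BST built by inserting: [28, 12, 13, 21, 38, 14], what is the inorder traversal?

Tree insertion order: [28, 12, 13, 21, 38, 14]
Tree (level-order array): [28, 12, 38, None, 13, None, None, None, 21, 14]
Inorder traversal: [12, 13, 14, 21, 28, 38]


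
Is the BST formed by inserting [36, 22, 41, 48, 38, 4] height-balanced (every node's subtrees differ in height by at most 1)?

Tree (level-order array): [36, 22, 41, 4, None, 38, 48]
Definition: a tree is height-balanced if, at every node, |h(left) - h(right)| <= 1 (empty subtree has height -1).
Bottom-up per-node check:
  node 4: h_left=-1, h_right=-1, diff=0 [OK], height=0
  node 22: h_left=0, h_right=-1, diff=1 [OK], height=1
  node 38: h_left=-1, h_right=-1, diff=0 [OK], height=0
  node 48: h_left=-1, h_right=-1, diff=0 [OK], height=0
  node 41: h_left=0, h_right=0, diff=0 [OK], height=1
  node 36: h_left=1, h_right=1, diff=0 [OK], height=2
All nodes satisfy the balance condition.
Result: Balanced


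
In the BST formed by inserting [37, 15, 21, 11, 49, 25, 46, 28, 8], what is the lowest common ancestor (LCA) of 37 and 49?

Tree insertion order: [37, 15, 21, 11, 49, 25, 46, 28, 8]
Tree (level-order array): [37, 15, 49, 11, 21, 46, None, 8, None, None, 25, None, None, None, None, None, 28]
In a BST, the LCA of p=37, q=49 is the first node v on the
root-to-leaf path with p <= v <= q (go left if both < v, right if both > v).
Walk from root:
  at 37: 37 <= 37 <= 49, this is the LCA
LCA = 37


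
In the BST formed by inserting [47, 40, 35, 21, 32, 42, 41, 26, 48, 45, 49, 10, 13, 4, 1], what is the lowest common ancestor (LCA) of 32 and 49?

Tree insertion order: [47, 40, 35, 21, 32, 42, 41, 26, 48, 45, 49, 10, 13, 4, 1]
Tree (level-order array): [47, 40, 48, 35, 42, None, 49, 21, None, 41, 45, None, None, 10, 32, None, None, None, None, 4, 13, 26, None, 1]
In a BST, the LCA of p=32, q=49 is the first node v on the
root-to-leaf path with p <= v <= q (go left if both < v, right if both > v).
Walk from root:
  at 47: 32 <= 47 <= 49, this is the LCA
LCA = 47


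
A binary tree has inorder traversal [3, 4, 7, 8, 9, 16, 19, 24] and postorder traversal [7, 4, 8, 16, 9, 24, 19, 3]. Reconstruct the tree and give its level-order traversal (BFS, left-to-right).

Inorder:   [3, 4, 7, 8, 9, 16, 19, 24]
Postorder: [7, 4, 8, 16, 9, 24, 19, 3]
Algorithm: postorder visits root last, so walk postorder right-to-left;
each value is the root of the current inorder slice — split it at that
value, recurse on the right subtree first, then the left.
Recursive splits:
  root=3; inorder splits into left=[], right=[4, 7, 8, 9, 16, 19, 24]
  root=19; inorder splits into left=[4, 7, 8, 9, 16], right=[24]
  root=24; inorder splits into left=[], right=[]
  root=9; inorder splits into left=[4, 7, 8], right=[16]
  root=16; inorder splits into left=[], right=[]
  root=8; inorder splits into left=[4, 7], right=[]
  root=4; inorder splits into left=[], right=[7]
  root=7; inorder splits into left=[], right=[]
Reconstructed level-order: [3, 19, 9, 24, 8, 16, 4, 7]


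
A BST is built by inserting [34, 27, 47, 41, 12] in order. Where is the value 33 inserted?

Starting tree (level order): [34, 27, 47, 12, None, 41]
Insertion path: 34 -> 27
Result: insert 33 as right child of 27
Final tree (level order): [34, 27, 47, 12, 33, 41]


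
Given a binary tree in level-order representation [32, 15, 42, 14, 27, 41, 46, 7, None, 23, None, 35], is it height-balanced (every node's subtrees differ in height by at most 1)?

Tree (level-order array): [32, 15, 42, 14, 27, 41, 46, 7, None, 23, None, 35]
Definition: a tree is height-balanced if, at every node, |h(left) - h(right)| <= 1 (empty subtree has height -1).
Bottom-up per-node check:
  node 7: h_left=-1, h_right=-1, diff=0 [OK], height=0
  node 14: h_left=0, h_right=-1, diff=1 [OK], height=1
  node 23: h_left=-1, h_right=-1, diff=0 [OK], height=0
  node 27: h_left=0, h_right=-1, diff=1 [OK], height=1
  node 15: h_left=1, h_right=1, diff=0 [OK], height=2
  node 35: h_left=-1, h_right=-1, diff=0 [OK], height=0
  node 41: h_left=0, h_right=-1, diff=1 [OK], height=1
  node 46: h_left=-1, h_right=-1, diff=0 [OK], height=0
  node 42: h_left=1, h_right=0, diff=1 [OK], height=2
  node 32: h_left=2, h_right=2, diff=0 [OK], height=3
All nodes satisfy the balance condition.
Result: Balanced


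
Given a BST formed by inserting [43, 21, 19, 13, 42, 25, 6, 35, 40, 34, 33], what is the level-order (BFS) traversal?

Tree insertion order: [43, 21, 19, 13, 42, 25, 6, 35, 40, 34, 33]
Tree (level-order array): [43, 21, None, 19, 42, 13, None, 25, None, 6, None, None, 35, None, None, 34, 40, 33]
BFS from the root, enqueuing left then right child of each popped node:
  queue [43] -> pop 43, enqueue [21], visited so far: [43]
  queue [21] -> pop 21, enqueue [19, 42], visited so far: [43, 21]
  queue [19, 42] -> pop 19, enqueue [13], visited so far: [43, 21, 19]
  queue [42, 13] -> pop 42, enqueue [25], visited so far: [43, 21, 19, 42]
  queue [13, 25] -> pop 13, enqueue [6], visited so far: [43, 21, 19, 42, 13]
  queue [25, 6] -> pop 25, enqueue [35], visited so far: [43, 21, 19, 42, 13, 25]
  queue [6, 35] -> pop 6, enqueue [none], visited so far: [43, 21, 19, 42, 13, 25, 6]
  queue [35] -> pop 35, enqueue [34, 40], visited so far: [43, 21, 19, 42, 13, 25, 6, 35]
  queue [34, 40] -> pop 34, enqueue [33], visited so far: [43, 21, 19, 42, 13, 25, 6, 35, 34]
  queue [40, 33] -> pop 40, enqueue [none], visited so far: [43, 21, 19, 42, 13, 25, 6, 35, 34, 40]
  queue [33] -> pop 33, enqueue [none], visited so far: [43, 21, 19, 42, 13, 25, 6, 35, 34, 40, 33]
Result: [43, 21, 19, 42, 13, 25, 6, 35, 34, 40, 33]


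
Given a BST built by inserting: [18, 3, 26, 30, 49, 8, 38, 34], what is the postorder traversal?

Tree insertion order: [18, 3, 26, 30, 49, 8, 38, 34]
Tree (level-order array): [18, 3, 26, None, 8, None, 30, None, None, None, 49, 38, None, 34]
Postorder traversal: [8, 3, 34, 38, 49, 30, 26, 18]


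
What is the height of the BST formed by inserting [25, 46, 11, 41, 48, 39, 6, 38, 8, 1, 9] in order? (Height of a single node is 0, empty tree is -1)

Insertion order: [25, 46, 11, 41, 48, 39, 6, 38, 8, 1, 9]
Tree (level-order array): [25, 11, 46, 6, None, 41, 48, 1, 8, 39, None, None, None, None, None, None, 9, 38]
Compute height bottom-up (empty subtree = -1):
  height(1) = 1 + max(-1, -1) = 0
  height(9) = 1 + max(-1, -1) = 0
  height(8) = 1 + max(-1, 0) = 1
  height(6) = 1 + max(0, 1) = 2
  height(11) = 1 + max(2, -1) = 3
  height(38) = 1 + max(-1, -1) = 0
  height(39) = 1 + max(0, -1) = 1
  height(41) = 1 + max(1, -1) = 2
  height(48) = 1 + max(-1, -1) = 0
  height(46) = 1 + max(2, 0) = 3
  height(25) = 1 + max(3, 3) = 4
Height = 4


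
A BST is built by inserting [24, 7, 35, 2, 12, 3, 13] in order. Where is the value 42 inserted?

Starting tree (level order): [24, 7, 35, 2, 12, None, None, None, 3, None, 13]
Insertion path: 24 -> 35
Result: insert 42 as right child of 35
Final tree (level order): [24, 7, 35, 2, 12, None, 42, None, 3, None, 13]


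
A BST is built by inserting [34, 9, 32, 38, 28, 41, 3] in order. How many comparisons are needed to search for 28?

Search path for 28: 34 -> 9 -> 32 -> 28
Found: True
Comparisons: 4


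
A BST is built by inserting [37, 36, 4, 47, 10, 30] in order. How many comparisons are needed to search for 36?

Search path for 36: 37 -> 36
Found: True
Comparisons: 2


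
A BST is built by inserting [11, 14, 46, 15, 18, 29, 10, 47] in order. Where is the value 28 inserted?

Starting tree (level order): [11, 10, 14, None, None, None, 46, 15, 47, None, 18, None, None, None, 29]
Insertion path: 11 -> 14 -> 46 -> 15 -> 18 -> 29
Result: insert 28 as left child of 29
Final tree (level order): [11, 10, 14, None, None, None, 46, 15, 47, None, 18, None, None, None, 29, 28]


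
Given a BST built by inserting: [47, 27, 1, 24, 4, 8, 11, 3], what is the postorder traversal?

Tree insertion order: [47, 27, 1, 24, 4, 8, 11, 3]
Tree (level-order array): [47, 27, None, 1, None, None, 24, 4, None, 3, 8, None, None, None, 11]
Postorder traversal: [3, 11, 8, 4, 24, 1, 27, 47]


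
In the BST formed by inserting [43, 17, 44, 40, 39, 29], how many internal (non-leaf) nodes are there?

Tree built from: [43, 17, 44, 40, 39, 29]
Tree (level-order array): [43, 17, 44, None, 40, None, None, 39, None, 29]
Rule: An internal node has at least one child.
Per-node child counts:
  node 43: 2 child(ren)
  node 17: 1 child(ren)
  node 40: 1 child(ren)
  node 39: 1 child(ren)
  node 29: 0 child(ren)
  node 44: 0 child(ren)
Matching nodes: [43, 17, 40, 39]
Count of internal (non-leaf) nodes: 4


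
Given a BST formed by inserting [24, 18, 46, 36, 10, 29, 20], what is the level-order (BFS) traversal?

Tree insertion order: [24, 18, 46, 36, 10, 29, 20]
Tree (level-order array): [24, 18, 46, 10, 20, 36, None, None, None, None, None, 29]
BFS from the root, enqueuing left then right child of each popped node:
  queue [24] -> pop 24, enqueue [18, 46], visited so far: [24]
  queue [18, 46] -> pop 18, enqueue [10, 20], visited so far: [24, 18]
  queue [46, 10, 20] -> pop 46, enqueue [36], visited so far: [24, 18, 46]
  queue [10, 20, 36] -> pop 10, enqueue [none], visited so far: [24, 18, 46, 10]
  queue [20, 36] -> pop 20, enqueue [none], visited so far: [24, 18, 46, 10, 20]
  queue [36] -> pop 36, enqueue [29], visited so far: [24, 18, 46, 10, 20, 36]
  queue [29] -> pop 29, enqueue [none], visited so far: [24, 18, 46, 10, 20, 36, 29]
Result: [24, 18, 46, 10, 20, 36, 29]


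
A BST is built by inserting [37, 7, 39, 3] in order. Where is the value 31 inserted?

Starting tree (level order): [37, 7, 39, 3]
Insertion path: 37 -> 7
Result: insert 31 as right child of 7
Final tree (level order): [37, 7, 39, 3, 31]


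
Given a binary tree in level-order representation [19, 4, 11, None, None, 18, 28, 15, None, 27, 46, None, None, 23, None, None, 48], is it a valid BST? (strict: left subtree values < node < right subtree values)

Level-order array: [19, 4, 11, None, None, 18, 28, 15, None, 27, 46, None, None, 23, None, None, 48]
Validate using subtree bounds (lo, hi): at each node, require lo < value < hi,
then recurse left with hi=value and right with lo=value.
Preorder trace (stopping at first violation):
  at node 19 with bounds (-inf, +inf): OK
  at node 4 with bounds (-inf, 19): OK
  at node 11 with bounds (19, +inf): VIOLATION
Node 11 violates its bound: not (19 < 11 < +inf).
Result: Not a valid BST


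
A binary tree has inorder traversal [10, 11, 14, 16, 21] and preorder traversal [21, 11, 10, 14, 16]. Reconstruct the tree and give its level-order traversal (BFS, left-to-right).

Inorder:  [10, 11, 14, 16, 21]
Preorder: [21, 11, 10, 14, 16]
Algorithm: preorder visits root first, so consume preorder in order;
for each root, split the current inorder slice at that value into
left-subtree inorder and right-subtree inorder, then recurse.
Recursive splits:
  root=21; inorder splits into left=[10, 11, 14, 16], right=[]
  root=11; inorder splits into left=[10], right=[14, 16]
  root=10; inorder splits into left=[], right=[]
  root=14; inorder splits into left=[], right=[16]
  root=16; inorder splits into left=[], right=[]
Reconstructed level-order: [21, 11, 10, 14, 16]


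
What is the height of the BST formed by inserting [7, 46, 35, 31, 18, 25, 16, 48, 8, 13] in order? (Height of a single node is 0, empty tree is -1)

Insertion order: [7, 46, 35, 31, 18, 25, 16, 48, 8, 13]
Tree (level-order array): [7, None, 46, 35, 48, 31, None, None, None, 18, None, 16, 25, 8, None, None, None, None, 13]
Compute height bottom-up (empty subtree = -1):
  height(13) = 1 + max(-1, -1) = 0
  height(8) = 1 + max(-1, 0) = 1
  height(16) = 1 + max(1, -1) = 2
  height(25) = 1 + max(-1, -1) = 0
  height(18) = 1 + max(2, 0) = 3
  height(31) = 1 + max(3, -1) = 4
  height(35) = 1 + max(4, -1) = 5
  height(48) = 1 + max(-1, -1) = 0
  height(46) = 1 + max(5, 0) = 6
  height(7) = 1 + max(-1, 6) = 7
Height = 7


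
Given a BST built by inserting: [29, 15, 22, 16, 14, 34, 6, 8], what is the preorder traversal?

Tree insertion order: [29, 15, 22, 16, 14, 34, 6, 8]
Tree (level-order array): [29, 15, 34, 14, 22, None, None, 6, None, 16, None, None, 8]
Preorder traversal: [29, 15, 14, 6, 8, 22, 16, 34]


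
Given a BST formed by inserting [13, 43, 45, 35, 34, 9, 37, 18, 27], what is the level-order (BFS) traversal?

Tree insertion order: [13, 43, 45, 35, 34, 9, 37, 18, 27]
Tree (level-order array): [13, 9, 43, None, None, 35, 45, 34, 37, None, None, 18, None, None, None, None, 27]
BFS from the root, enqueuing left then right child of each popped node:
  queue [13] -> pop 13, enqueue [9, 43], visited so far: [13]
  queue [9, 43] -> pop 9, enqueue [none], visited so far: [13, 9]
  queue [43] -> pop 43, enqueue [35, 45], visited so far: [13, 9, 43]
  queue [35, 45] -> pop 35, enqueue [34, 37], visited so far: [13, 9, 43, 35]
  queue [45, 34, 37] -> pop 45, enqueue [none], visited so far: [13, 9, 43, 35, 45]
  queue [34, 37] -> pop 34, enqueue [18], visited so far: [13, 9, 43, 35, 45, 34]
  queue [37, 18] -> pop 37, enqueue [none], visited so far: [13, 9, 43, 35, 45, 34, 37]
  queue [18] -> pop 18, enqueue [27], visited so far: [13, 9, 43, 35, 45, 34, 37, 18]
  queue [27] -> pop 27, enqueue [none], visited so far: [13, 9, 43, 35, 45, 34, 37, 18, 27]
Result: [13, 9, 43, 35, 45, 34, 37, 18, 27]


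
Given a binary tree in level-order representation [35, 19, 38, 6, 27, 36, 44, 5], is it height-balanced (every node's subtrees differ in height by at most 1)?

Tree (level-order array): [35, 19, 38, 6, 27, 36, 44, 5]
Definition: a tree is height-balanced if, at every node, |h(left) - h(right)| <= 1 (empty subtree has height -1).
Bottom-up per-node check:
  node 5: h_left=-1, h_right=-1, diff=0 [OK], height=0
  node 6: h_left=0, h_right=-1, diff=1 [OK], height=1
  node 27: h_left=-1, h_right=-1, diff=0 [OK], height=0
  node 19: h_left=1, h_right=0, diff=1 [OK], height=2
  node 36: h_left=-1, h_right=-1, diff=0 [OK], height=0
  node 44: h_left=-1, h_right=-1, diff=0 [OK], height=0
  node 38: h_left=0, h_right=0, diff=0 [OK], height=1
  node 35: h_left=2, h_right=1, diff=1 [OK], height=3
All nodes satisfy the balance condition.
Result: Balanced


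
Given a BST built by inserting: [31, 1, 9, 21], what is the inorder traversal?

Tree insertion order: [31, 1, 9, 21]
Tree (level-order array): [31, 1, None, None, 9, None, 21]
Inorder traversal: [1, 9, 21, 31]


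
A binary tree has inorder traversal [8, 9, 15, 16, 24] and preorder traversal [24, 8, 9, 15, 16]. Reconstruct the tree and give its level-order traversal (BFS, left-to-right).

Inorder:  [8, 9, 15, 16, 24]
Preorder: [24, 8, 9, 15, 16]
Algorithm: preorder visits root first, so consume preorder in order;
for each root, split the current inorder slice at that value into
left-subtree inorder and right-subtree inorder, then recurse.
Recursive splits:
  root=24; inorder splits into left=[8, 9, 15, 16], right=[]
  root=8; inorder splits into left=[], right=[9, 15, 16]
  root=9; inorder splits into left=[], right=[15, 16]
  root=15; inorder splits into left=[], right=[16]
  root=16; inorder splits into left=[], right=[]
Reconstructed level-order: [24, 8, 9, 15, 16]


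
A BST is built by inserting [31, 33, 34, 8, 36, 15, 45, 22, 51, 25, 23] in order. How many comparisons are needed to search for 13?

Search path for 13: 31 -> 8 -> 15
Found: False
Comparisons: 3


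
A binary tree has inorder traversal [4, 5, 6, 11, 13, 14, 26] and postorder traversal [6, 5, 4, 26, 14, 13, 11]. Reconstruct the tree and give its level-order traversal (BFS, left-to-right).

Inorder:   [4, 5, 6, 11, 13, 14, 26]
Postorder: [6, 5, 4, 26, 14, 13, 11]
Algorithm: postorder visits root last, so walk postorder right-to-left;
each value is the root of the current inorder slice — split it at that
value, recurse on the right subtree first, then the left.
Recursive splits:
  root=11; inorder splits into left=[4, 5, 6], right=[13, 14, 26]
  root=13; inorder splits into left=[], right=[14, 26]
  root=14; inorder splits into left=[], right=[26]
  root=26; inorder splits into left=[], right=[]
  root=4; inorder splits into left=[], right=[5, 6]
  root=5; inorder splits into left=[], right=[6]
  root=6; inorder splits into left=[], right=[]
Reconstructed level-order: [11, 4, 13, 5, 14, 6, 26]


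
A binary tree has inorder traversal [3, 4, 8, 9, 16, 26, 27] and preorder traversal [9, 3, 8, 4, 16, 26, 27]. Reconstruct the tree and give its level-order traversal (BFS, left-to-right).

Inorder:  [3, 4, 8, 9, 16, 26, 27]
Preorder: [9, 3, 8, 4, 16, 26, 27]
Algorithm: preorder visits root first, so consume preorder in order;
for each root, split the current inorder slice at that value into
left-subtree inorder and right-subtree inorder, then recurse.
Recursive splits:
  root=9; inorder splits into left=[3, 4, 8], right=[16, 26, 27]
  root=3; inorder splits into left=[], right=[4, 8]
  root=8; inorder splits into left=[4], right=[]
  root=4; inorder splits into left=[], right=[]
  root=16; inorder splits into left=[], right=[26, 27]
  root=26; inorder splits into left=[], right=[27]
  root=27; inorder splits into left=[], right=[]
Reconstructed level-order: [9, 3, 16, 8, 26, 4, 27]


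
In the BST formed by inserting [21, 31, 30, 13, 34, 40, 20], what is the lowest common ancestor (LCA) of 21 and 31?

Tree insertion order: [21, 31, 30, 13, 34, 40, 20]
Tree (level-order array): [21, 13, 31, None, 20, 30, 34, None, None, None, None, None, 40]
In a BST, the LCA of p=21, q=31 is the first node v on the
root-to-leaf path with p <= v <= q (go left if both < v, right if both > v).
Walk from root:
  at 21: 21 <= 21 <= 31, this is the LCA
LCA = 21


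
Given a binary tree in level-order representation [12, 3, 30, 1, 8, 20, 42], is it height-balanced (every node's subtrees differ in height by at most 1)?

Tree (level-order array): [12, 3, 30, 1, 8, 20, 42]
Definition: a tree is height-balanced if, at every node, |h(left) - h(right)| <= 1 (empty subtree has height -1).
Bottom-up per-node check:
  node 1: h_left=-1, h_right=-1, diff=0 [OK], height=0
  node 8: h_left=-1, h_right=-1, diff=0 [OK], height=0
  node 3: h_left=0, h_right=0, diff=0 [OK], height=1
  node 20: h_left=-1, h_right=-1, diff=0 [OK], height=0
  node 42: h_left=-1, h_right=-1, diff=0 [OK], height=0
  node 30: h_left=0, h_right=0, diff=0 [OK], height=1
  node 12: h_left=1, h_right=1, diff=0 [OK], height=2
All nodes satisfy the balance condition.
Result: Balanced


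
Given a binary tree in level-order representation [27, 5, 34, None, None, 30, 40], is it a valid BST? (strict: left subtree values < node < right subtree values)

Level-order array: [27, 5, 34, None, None, 30, 40]
Validate using subtree bounds (lo, hi): at each node, require lo < value < hi,
then recurse left with hi=value and right with lo=value.
Preorder trace (stopping at first violation):
  at node 27 with bounds (-inf, +inf): OK
  at node 5 with bounds (-inf, 27): OK
  at node 34 with bounds (27, +inf): OK
  at node 30 with bounds (27, 34): OK
  at node 40 with bounds (34, +inf): OK
No violation found at any node.
Result: Valid BST


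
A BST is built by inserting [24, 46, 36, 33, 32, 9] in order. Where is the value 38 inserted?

Starting tree (level order): [24, 9, 46, None, None, 36, None, 33, None, 32]
Insertion path: 24 -> 46 -> 36
Result: insert 38 as right child of 36
Final tree (level order): [24, 9, 46, None, None, 36, None, 33, 38, 32]


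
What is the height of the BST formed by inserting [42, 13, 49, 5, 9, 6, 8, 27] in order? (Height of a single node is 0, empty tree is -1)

Insertion order: [42, 13, 49, 5, 9, 6, 8, 27]
Tree (level-order array): [42, 13, 49, 5, 27, None, None, None, 9, None, None, 6, None, None, 8]
Compute height bottom-up (empty subtree = -1):
  height(8) = 1 + max(-1, -1) = 0
  height(6) = 1 + max(-1, 0) = 1
  height(9) = 1 + max(1, -1) = 2
  height(5) = 1 + max(-1, 2) = 3
  height(27) = 1 + max(-1, -1) = 0
  height(13) = 1 + max(3, 0) = 4
  height(49) = 1 + max(-1, -1) = 0
  height(42) = 1 + max(4, 0) = 5
Height = 5


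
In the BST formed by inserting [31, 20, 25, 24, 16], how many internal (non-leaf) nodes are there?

Tree built from: [31, 20, 25, 24, 16]
Tree (level-order array): [31, 20, None, 16, 25, None, None, 24]
Rule: An internal node has at least one child.
Per-node child counts:
  node 31: 1 child(ren)
  node 20: 2 child(ren)
  node 16: 0 child(ren)
  node 25: 1 child(ren)
  node 24: 0 child(ren)
Matching nodes: [31, 20, 25]
Count of internal (non-leaf) nodes: 3


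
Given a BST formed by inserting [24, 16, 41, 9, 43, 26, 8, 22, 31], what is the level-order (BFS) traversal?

Tree insertion order: [24, 16, 41, 9, 43, 26, 8, 22, 31]
Tree (level-order array): [24, 16, 41, 9, 22, 26, 43, 8, None, None, None, None, 31]
BFS from the root, enqueuing left then right child of each popped node:
  queue [24] -> pop 24, enqueue [16, 41], visited so far: [24]
  queue [16, 41] -> pop 16, enqueue [9, 22], visited so far: [24, 16]
  queue [41, 9, 22] -> pop 41, enqueue [26, 43], visited so far: [24, 16, 41]
  queue [9, 22, 26, 43] -> pop 9, enqueue [8], visited so far: [24, 16, 41, 9]
  queue [22, 26, 43, 8] -> pop 22, enqueue [none], visited so far: [24, 16, 41, 9, 22]
  queue [26, 43, 8] -> pop 26, enqueue [31], visited so far: [24, 16, 41, 9, 22, 26]
  queue [43, 8, 31] -> pop 43, enqueue [none], visited so far: [24, 16, 41, 9, 22, 26, 43]
  queue [8, 31] -> pop 8, enqueue [none], visited so far: [24, 16, 41, 9, 22, 26, 43, 8]
  queue [31] -> pop 31, enqueue [none], visited so far: [24, 16, 41, 9, 22, 26, 43, 8, 31]
Result: [24, 16, 41, 9, 22, 26, 43, 8, 31]


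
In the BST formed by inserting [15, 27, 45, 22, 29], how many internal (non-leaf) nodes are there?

Tree built from: [15, 27, 45, 22, 29]
Tree (level-order array): [15, None, 27, 22, 45, None, None, 29]
Rule: An internal node has at least one child.
Per-node child counts:
  node 15: 1 child(ren)
  node 27: 2 child(ren)
  node 22: 0 child(ren)
  node 45: 1 child(ren)
  node 29: 0 child(ren)
Matching nodes: [15, 27, 45]
Count of internal (non-leaf) nodes: 3


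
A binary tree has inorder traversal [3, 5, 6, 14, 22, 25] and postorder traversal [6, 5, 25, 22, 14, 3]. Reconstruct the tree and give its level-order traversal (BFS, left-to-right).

Inorder:   [3, 5, 6, 14, 22, 25]
Postorder: [6, 5, 25, 22, 14, 3]
Algorithm: postorder visits root last, so walk postorder right-to-left;
each value is the root of the current inorder slice — split it at that
value, recurse on the right subtree first, then the left.
Recursive splits:
  root=3; inorder splits into left=[], right=[5, 6, 14, 22, 25]
  root=14; inorder splits into left=[5, 6], right=[22, 25]
  root=22; inorder splits into left=[], right=[25]
  root=25; inorder splits into left=[], right=[]
  root=5; inorder splits into left=[], right=[6]
  root=6; inorder splits into left=[], right=[]
Reconstructed level-order: [3, 14, 5, 22, 6, 25]


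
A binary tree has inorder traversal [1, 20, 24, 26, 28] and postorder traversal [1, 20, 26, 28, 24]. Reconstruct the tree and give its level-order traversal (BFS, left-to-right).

Inorder:   [1, 20, 24, 26, 28]
Postorder: [1, 20, 26, 28, 24]
Algorithm: postorder visits root last, so walk postorder right-to-left;
each value is the root of the current inorder slice — split it at that
value, recurse on the right subtree first, then the left.
Recursive splits:
  root=24; inorder splits into left=[1, 20], right=[26, 28]
  root=28; inorder splits into left=[26], right=[]
  root=26; inorder splits into left=[], right=[]
  root=20; inorder splits into left=[1], right=[]
  root=1; inorder splits into left=[], right=[]
Reconstructed level-order: [24, 20, 28, 1, 26]


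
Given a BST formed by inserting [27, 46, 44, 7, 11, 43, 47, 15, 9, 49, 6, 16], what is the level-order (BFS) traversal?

Tree insertion order: [27, 46, 44, 7, 11, 43, 47, 15, 9, 49, 6, 16]
Tree (level-order array): [27, 7, 46, 6, 11, 44, 47, None, None, 9, 15, 43, None, None, 49, None, None, None, 16]
BFS from the root, enqueuing left then right child of each popped node:
  queue [27] -> pop 27, enqueue [7, 46], visited so far: [27]
  queue [7, 46] -> pop 7, enqueue [6, 11], visited so far: [27, 7]
  queue [46, 6, 11] -> pop 46, enqueue [44, 47], visited so far: [27, 7, 46]
  queue [6, 11, 44, 47] -> pop 6, enqueue [none], visited so far: [27, 7, 46, 6]
  queue [11, 44, 47] -> pop 11, enqueue [9, 15], visited so far: [27, 7, 46, 6, 11]
  queue [44, 47, 9, 15] -> pop 44, enqueue [43], visited so far: [27, 7, 46, 6, 11, 44]
  queue [47, 9, 15, 43] -> pop 47, enqueue [49], visited so far: [27, 7, 46, 6, 11, 44, 47]
  queue [9, 15, 43, 49] -> pop 9, enqueue [none], visited so far: [27, 7, 46, 6, 11, 44, 47, 9]
  queue [15, 43, 49] -> pop 15, enqueue [16], visited so far: [27, 7, 46, 6, 11, 44, 47, 9, 15]
  queue [43, 49, 16] -> pop 43, enqueue [none], visited so far: [27, 7, 46, 6, 11, 44, 47, 9, 15, 43]
  queue [49, 16] -> pop 49, enqueue [none], visited so far: [27, 7, 46, 6, 11, 44, 47, 9, 15, 43, 49]
  queue [16] -> pop 16, enqueue [none], visited so far: [27, 7, 46, 6, 11, 44, 47, 9, 15, 43, 49, 16]
Result: [27, 7, 46, 6, 11, 44, 47, 9, 15, 43, 49, 16]


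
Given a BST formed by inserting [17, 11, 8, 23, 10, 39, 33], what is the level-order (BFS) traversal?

Tree insertion order: [17, 11, 8, 23, 10, 39, 33]
Tree (level-order array): [17, 11, 23, 8, None, None, 39, None, 10, 33]
BFS from the root, enqueuing left then right child of each popped node:
  queue [17] -> pop 17, enqueue [11, 23], visited so far: [17]
  queue [11, 23] -> pop 11, enqueue [8], visited so far: [17, 11]
  queue [23, 8] -> pop 23, enqueue [39], visited so far: [17, 11, 23]
  queue [8, 39] -> pop 8, enqueue [10], visited so far: [17, 11, 23, 8]
  queue [39, 10] -> pop 39, enqueue [33], visited so far: [17, 11, 23, 8, 39]
  queue [10, 33] -> pop 10, enqueue [none], visited so far: [17, 11, 23, 8, 39, 10]
  queue [33] -> pop 33, enqueue [none], visited so far: [17, 11, 23, 8, 39, 10, 33]
Result: [17, 11, 23, 8, 39, 10, 33]


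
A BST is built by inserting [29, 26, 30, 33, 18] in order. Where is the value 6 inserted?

Starting tree (level order): [29, 26, 30, 18, None, None, 33]
Insertion path: 29 -> 26 -> 18
Result: insert 6 as left child of 18
Final tree (level order): [29, 26, 30, 18, None, None, 33, 6]


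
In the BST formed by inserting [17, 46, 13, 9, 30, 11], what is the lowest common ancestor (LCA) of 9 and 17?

Tree insertion order: [17, 46, 13, 9, 30, 11]
Tree (level-order array): [17, 13, 46, 9, None, 30, None, None, 11]
In a BST, the LCA of p=9, q=17 is the first node v on the
root-to-leaf path with p <= v <= q (go left if both < v, right if both > v).
Walk from root:
  at 17: 9 <= 17 <= 17, this is the LCA
LCA = 17


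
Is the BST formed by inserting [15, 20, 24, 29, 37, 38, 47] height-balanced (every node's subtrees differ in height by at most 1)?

Tree (level-order array): [15, None, 20, None, 24, None, 29, None, 37, None, 38, None, 47]
Definition: a tree is height-balanced if, at every node, |h(left) - h(right)| <= 1 (empty subtree has height -1).
Bottom-up per-node check:
  node 47: h_left=-1, h_right=-1, diff=0 [OK], height=0
  node 38: h_left=-1, h_right=0, diff=1 [OK], height=1
  node 37: h_left=-1, h_right=1, diff=2 [FAIL (|-1-1|=2 > 1)], height=2
  node 29: h_left=-1, h_right=2, diff=3 [FAIL (|-1-2|=3 > 1)], height=3
  node 24: h_left=-1, h_right=3, diff=4 [FAIL (|-1-3|=4 > 1)], height=4
  node 20: h_left=-1, h_right=4, diff=5 [FAIL (|-1-4|=5 > 1)], height=5
  node 15: h_left=-1, h_right=5, diff=6 [FAIL (|-1-5|=6 > 1)], height=6
Node 37 violates the condition: |-1 - 1| = 2 > 1.
Result: Not balanced


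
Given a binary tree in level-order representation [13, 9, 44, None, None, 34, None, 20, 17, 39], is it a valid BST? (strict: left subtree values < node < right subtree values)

Level-order array: [13, 9, 44, None, None, 34, None, 20, 17, 39]
Validate using subtree bounds (lo, hi): at each node, require lo < value < hi,
then recurse left with hi=value and right with lo=value.
Preorder trace (stopping at first violation):
  at node 13 with bounds (-inf, +inf): OK
  at node 9 with bounds (-inf, 13): OK
  at node 44 with bounds (13, +inf): OK
  at node 34 with bounds (13, 44): OK
  at node 20 with bounds (13, 34): OK
  at node 39 with bounds (13, 20): VIOLATION
Node 39 violates its bound: not (13 < 39 < 20).
Result: Not a valid BST


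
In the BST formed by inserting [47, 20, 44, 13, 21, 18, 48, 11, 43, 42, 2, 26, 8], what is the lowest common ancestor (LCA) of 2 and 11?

Tree insertion order: [47, 20, 44, 13, 21, 18, 48, 11, 43, 42, 2, 26, 8]
Tree (level-order array): [47, 20, 48, 13, 44, None, None, 11, 18, 21, None, 2, None, None, None, None, 43, None, 8, 42, None, None, None, 26]
In a BST, the LCA of p=2, q=11 is the first node v on the
root-to-leaf path with p <= v <= q (go left if both < v, right if both > v).
Walk from root:
  at 47: both 2 and 11 < 47, go left
  at 20: both 2 and 11 < 20, go left
  at 13: both 2 and 11 < 13, go left
  at 11: 2 <= 11 <= 11, this is the LCA
LCA = 11


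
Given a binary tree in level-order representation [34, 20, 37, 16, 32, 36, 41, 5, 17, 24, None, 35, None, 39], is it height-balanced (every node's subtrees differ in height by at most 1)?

Tree (level-order array): [34, 20, 37, 16, 32, 36, 41, 5, 17, 24, None, 35, None, 39]
Definition: a tree is height-balanced if, at every node, |h(left) - h(right)| <= 1 (empty subtree has height -1).
Bottom-up per-node check:
  node 5: h_left=-1, h_right=-1, diff=0 [OK], height=0
  node 17: h_left=-1, h_right=-1, diff=0 [OK], height=0
  node 16: h_left=0, h_right=0, diff=0 [OK], height=1
  node 24: h_left=-1, h_right=-1, diff=0 [OK], height=0
  node 32: h_left=0, h_right=-1, diff=1 [OK], height=1
  node 20: h_left=1, h_right=1, diff=0 [OK], height=2
  node 35: h_left=-1, h_right=-1, diff=0 [OK], height=0
  node 36: h_left=0, h_right=-1, diff=1 [OK], height=1
  node 39: h_left=-1, h_right=-1, diff=0 [OK], height=0
  node 41: h_left=0, h_right=-1, diff=1 [OK], height=1
  node 37: h_left=1, h_right=1, diff=0 [OK], height=2
  node 34: h_left=2, h_right=2, diff=0 [OK], height=3
All nodes satisfy the balance condition.
Result: Balanced


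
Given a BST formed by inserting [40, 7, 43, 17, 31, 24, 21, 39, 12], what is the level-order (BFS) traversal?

Tree insertion order: [40, 7, 43, 17, 31, 24, 21, 39, 12]
Tree (level-order array): [40, 7, 43, None, 17, None, None, 12, 31, None, None, 24, 39, 21]
BFS from the root, enqueuing left then right child of each popped node:
  queue [40] -> pop 40, enqueue [7, 43], visited so far: [40]
  queue [7, 43] -> pop 7, enqueue [17], visited so far: [40, 7]
  queue [43, 17] -> pop 43, enqueue [none], visited so far: [40, 7, 43]
  queue [17] -> pop 17, enqueue [12, 31], visited so far: [40, 7, 43, 17]
  queue [12, 31] -> pop 12, enqueue [none], visited so far: [40, 7, 43, 17, 12]
  queue [31] -> pop 31, enqueue [24, 39], visited so far: [40, 7, 43, 17, 12, 31]
  queue [24, 39] -> pop 24, enqueue [21], visited so far: [40, 7, 43, 17, 12, 31, 24]
  queue [39, 21] -> pop 39, enqueue [none], visited so far: [40, 7, 43, 17, 12, 31, 24, 39]
  queue [21] -> pop 21, enqueue [none], visited so far: [40, 7, 43, 17, 12, 31, 24, 39, 21]
Result: [40, 7, 43, 17, 12, 31, 24, 39, 21]


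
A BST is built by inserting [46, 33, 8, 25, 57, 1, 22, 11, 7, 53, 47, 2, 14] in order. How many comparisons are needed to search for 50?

Search path for 50: 46 -> 57 -> 53 -> 47
Found: False
Comparisons: 4


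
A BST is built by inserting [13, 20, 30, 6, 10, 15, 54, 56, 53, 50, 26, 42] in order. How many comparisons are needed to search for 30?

Search path for 30: 13 -> 20 -> 30
Found: True
Comparisons: 3


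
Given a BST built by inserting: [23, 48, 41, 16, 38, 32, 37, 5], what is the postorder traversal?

Tree insertion order: [23, 48, 41, 16, 38, 32, 37, 5]
Tree (level-order array): [23, 16, 48, 5, None, 41, None, None, None, 38, None, 32, None, None, 37]
Postorder traversal: [5, 16, 37, 32, 38, 41, 48, 23]


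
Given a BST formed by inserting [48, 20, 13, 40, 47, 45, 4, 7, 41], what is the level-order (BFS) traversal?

Tree insertion order: [48, 20, 13, 40, 47, 45, 4, 7, 41]
Tree (level-order array): [48, 20, None, 13, 40, 4, None, None, 47, None, 7, 45, None, None, None, 41]
BFS from the root, enqueuing left then right child of each popped node:
  queue [48] -> pop 48, enqueue [20], visited so far: [48]
  queue [20] -> pop 20, enqueue [13, 40], visited so far: [48, 20]
  queue [13, 40] -> pop 13, enqueue [4], visited so far: [48, 20, 13]
  queue [40, 4] -> pop 40, enqueue [47], visited so far: [48, 20, 13, 40]
  queue [4, 47] -> pop 4, enqueue [7], visited so far: [48, 20, 13, 40, 4]
  queue [47, 7] -> pop 47, enqueue [45], visited so far: [48, 20, 13, 40, 4, 47]
  queue [7, 45] -> pop 7, enqueue [none], visited so far: [48, 20, 13, 40, 4, 47, 7]
  queue [45] -> pop 45, enqueue [41], visited so far: [48, 20, 13, 40, 4, 47, 7, 45]
  queue [41] -> pop 41, enqueue [none], visited so far: [48, 20, 13, 40, 4, 47, 7, 45, 41]
Result: [48, 20, 13, 40, 4, 47, 7, 45, 41]


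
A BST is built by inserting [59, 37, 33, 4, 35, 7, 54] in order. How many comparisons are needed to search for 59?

Search path for 59: 59
Found: True
Comparisons: 1


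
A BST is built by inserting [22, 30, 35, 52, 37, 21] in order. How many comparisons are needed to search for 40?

Search path for 40: 22 -> 30 -> 35 -> 52 -> 37
Found: False
Comparisons: 5


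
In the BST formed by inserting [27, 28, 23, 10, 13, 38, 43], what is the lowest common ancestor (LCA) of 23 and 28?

Tree insertion order: [27, 28, 23, 10, 13, 38, 43]
Tree (level-order array): [27, 23, 28, 10, None, None, 38, None, 13, None, 43]
In a BST, the LCA of p=23, q=28 is the first node v on the
root-to-leaf path with p <= v <= q (go left if both < v, right if both > v).
Walk from root:
  at 27: 23 <= 27 <= 28, this is the LCA
LCA = 27


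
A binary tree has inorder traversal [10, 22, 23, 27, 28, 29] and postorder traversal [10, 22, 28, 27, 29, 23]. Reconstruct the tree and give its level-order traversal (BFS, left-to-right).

Inorder:   [10, 22, 23, 27, 28, 29]
Postorder: [10, 22, 28, 27, 29, 23]
Algorithm: postorder visits root last, so walk postorder right-to-left;
each value is the root of the current inorder slice — split it at that
value, recurse on the right subtree first, then the left.
Recursive splits:
  root=23; inorder splits into left=[10, 22], right=[27, 28, 29]
  root=29; inorder splits into left=[27, 28], right=[]
  root=27; inorder splits into left=[], right=[28]
  root=28; inorder splits into left=[], right=[]
  root=22; inorder splits into left=[10], right=[]
  root=10; inorder splits into left=[], right=[]
Reconstructed level-order: [23, 22, 29, 10, 27, 28]


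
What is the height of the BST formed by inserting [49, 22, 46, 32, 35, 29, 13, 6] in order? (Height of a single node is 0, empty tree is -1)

Insertion order: [49, 22, 46, 32, 35, 29, 13, 6]
Tree (level-order array): [49, 22, None, 13, 46, 6, None, 32, None, None, None, 29, 35]
Compute height bottom-up (empty subtree = -1):
  height(6) = 1 + max(-1, -1) = 0
  height(13) = 1 + max(0, -1) = 1
  height(29) = 1 + max(-1, -1) = 0
  height(35) = 1 + max(-1, -1) = 0
  height(32) = 1 + max(0, 0) = 1
  height(46) = 1 + max(1, -1) = 2
  height(22) = 1 + max(1, 2) = 3
  height(49) = 1 + max(3, -1) = 4
Height = 4


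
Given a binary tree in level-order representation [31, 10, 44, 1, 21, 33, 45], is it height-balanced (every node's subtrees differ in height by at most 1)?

Tree (level-order array): [31, 10, 44, 1, 21, 33, 45]
Definition: a tree is height-balanced if, at every node, |h(left) - h(right)| <= 1 (empty subtree has height -1).
Bottom-up per-node check:
  node 1: h_left=-1, h_right=-1, diff=0 [OK], height=0
  node 21: h_left=-1, h_right=-1, diff=0 [OK], height=0
  node 10: h_left=0, h_right=0, diff=0 [OK], height=1
  node 33: h_left=-1, h_right=-1, diff=0 [OK], height=0
  node 45: h_left=-1, h_right=-1, diff=0 [OK], height=0
  node 44: h_left=0, h_right=0, diff=0 [OK], height=1
  node 31: h_left=1, h_right=1, diff=0 [OK], height=2
All nodes satisfy the balance condition.
Result: Balanced


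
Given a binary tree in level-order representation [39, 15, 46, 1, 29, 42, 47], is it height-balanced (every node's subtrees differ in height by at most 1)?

Tree (level-order array): [39, 15, 46, 1, 29, 42, 47]
Definition: a tree is height-balanced if, at every node, |h(left) - h(right)| <= 1 (empty subtree has height -1).
Bottom-up per-node check:
  node 1: h_left=-1, h_right=-1, diff=0 [OK], height=0
  node 29: h_left=-1, h_right=-1, diff=0 [OK], height=0
  node 15: h_left=0, h_right=0, diff=0 [OK], height=1
  node 42: h_left=-1, h_right=-1, diff=0 [OK], height=0
  node 47: h_left=-1, h_right=-1, diff=0 [OK], height=0
  node 46: h_left=0, h_right=0, diff=0 [OK], height=1
  node 39: h_left=1, h_right=1, diff=0 [OK], height=2
All nodes satisfy the balance condition.
Result: Balanced
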